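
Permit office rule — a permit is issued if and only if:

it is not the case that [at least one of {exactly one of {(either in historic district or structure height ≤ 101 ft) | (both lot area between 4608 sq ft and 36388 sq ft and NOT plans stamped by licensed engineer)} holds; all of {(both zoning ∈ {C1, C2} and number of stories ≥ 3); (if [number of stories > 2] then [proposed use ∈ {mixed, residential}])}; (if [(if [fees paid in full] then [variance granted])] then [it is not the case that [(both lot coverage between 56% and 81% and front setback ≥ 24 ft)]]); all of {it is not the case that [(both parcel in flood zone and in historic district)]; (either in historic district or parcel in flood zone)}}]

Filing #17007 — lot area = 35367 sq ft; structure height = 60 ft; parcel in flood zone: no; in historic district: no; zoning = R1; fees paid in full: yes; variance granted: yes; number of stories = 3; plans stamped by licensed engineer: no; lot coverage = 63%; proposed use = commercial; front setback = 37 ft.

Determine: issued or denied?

Atomic conditions:
  in historic district: no → false
  structure height ≤ 101 ft: 60 ≤ 101 is true
  lot area between 4608 sq ft and 36388 sq ft: 35367 in [4608, 36388] is true
  NOT plans stamped by licensed engineer: no → true
  zoning ∈ {C1, C2}: R1 is not in the set → false
  number of stories ≥ 3: 3 ≥ 3 is true
  number of stories > 2: 3 > 2 is true
  proposed use ∈ {mixed, residential}: commercial is not in the set → false
  fees paid in full: yes → true
  variance granted: yes → true
  lot coverage between 56% and 81%: 63 in [56, 81] is true
  front setback ≥ 24 ft: 37 ≥ 24 is true
  parcel in flood zone: no → false
Combine:
[1.1.1] false OR true = true
[1.1.2] true AND true = true
[1.1] exactly-one(true, true) = false
[1.2.1] false AND true = false
[1.2.2] true → false = false
[1.2] false AND false = false
[1.3.1] true → true = true
[1.3.2.1] true AND true = true
[1.3.2] NOT true = false
[1.3] true → false = false
[1.4.1.1] false AND false = false
[1.4.1] NOT false = true
[1.4.2] false OR false = false
[1.4] true AND false = false
[1] false OR false OR false OR false = false
[root] NOT false = true
Overall: true → issued

Issued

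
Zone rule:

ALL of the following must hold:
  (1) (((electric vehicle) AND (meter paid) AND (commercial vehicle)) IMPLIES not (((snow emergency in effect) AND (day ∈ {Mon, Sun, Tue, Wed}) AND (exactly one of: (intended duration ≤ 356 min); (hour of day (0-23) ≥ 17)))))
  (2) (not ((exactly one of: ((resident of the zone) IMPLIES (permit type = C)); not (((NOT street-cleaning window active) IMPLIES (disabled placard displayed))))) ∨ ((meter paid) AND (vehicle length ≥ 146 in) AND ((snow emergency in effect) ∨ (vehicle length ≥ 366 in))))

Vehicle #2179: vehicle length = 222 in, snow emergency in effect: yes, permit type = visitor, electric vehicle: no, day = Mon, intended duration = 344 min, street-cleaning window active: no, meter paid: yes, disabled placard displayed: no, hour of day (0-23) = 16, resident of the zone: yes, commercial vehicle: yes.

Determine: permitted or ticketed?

Permitted

Atomic conditions:
  electric vehicle: no → false
  meter paid: yes → true
  commercial vehicle: yes → true
  snow emergency in effect: yes → true
  day ∈ {Mon, Sun, Tue, Wed}: Mon is in the set → true
  intended duration ≤ 356 min: 344 ≤ 356 is true
  hour of day (0-23) ≥ 17: 16 ≥ 17 is false
  resident of the zone: yes → true
  permit type = C: visitor == C is false
  NOT street-cleaning window active: no → true
  disabled placard displayed: no → false
  vehicle length ≥ 146 in: 222 ≥ 146 is true
  vehicle length ≥ 366 in: 222 ≥ 366 is false
Combine:
[1.1] false AND true AND true = false
[1.2.1.3] exactly-one(true, false) = true
[1.2.1] true AND true AND true = true
[1.2] NOT true = false
[1] false → false (antecedent false ⇒ implication holds) = true
[2.1.1.1] true → false = false
[2.1.1.2.1] true → false = false
[2.1.1.2] NOT false = true
[2.1.1] exactly-one(false, true) = true
[2.1] NOT true = false
[2.2.3] true OR false = true
[2.2] true AND true AND true = true
[2] false OR true = true
[root] true AND true = true
Overall: true → permitted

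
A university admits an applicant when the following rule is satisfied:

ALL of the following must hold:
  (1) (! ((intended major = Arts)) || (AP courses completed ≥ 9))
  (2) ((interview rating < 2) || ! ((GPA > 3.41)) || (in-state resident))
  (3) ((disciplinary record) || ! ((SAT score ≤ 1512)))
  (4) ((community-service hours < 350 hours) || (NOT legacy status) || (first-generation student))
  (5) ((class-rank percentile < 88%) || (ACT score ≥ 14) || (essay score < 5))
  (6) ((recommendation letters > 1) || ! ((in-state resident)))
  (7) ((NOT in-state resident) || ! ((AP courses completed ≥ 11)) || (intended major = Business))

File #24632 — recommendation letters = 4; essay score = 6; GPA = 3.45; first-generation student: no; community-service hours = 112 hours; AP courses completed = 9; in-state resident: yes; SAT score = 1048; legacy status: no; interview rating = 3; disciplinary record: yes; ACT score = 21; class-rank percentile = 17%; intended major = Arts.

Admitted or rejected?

Admitted

Atomic conditions:
  intended major = Arts: Arts == Arts is true
  AP courses completed ≥ 9: 9 ≥ 9 is true
  interview rating < 2: 3 < 2 is false
  GPA > 3.41: 3.45 > 3.41 is true
  in-state resident: yes → true
  disciplinary record: yes → true
  SAT score ≤ 1512: 1048 ≤ 1512 is true
  community-service hours < 350 hours: 112 < 350 is true
  NOT legacy status: no → true
  first-generation student: no → false
  class-rank percentile < 88%: 17 < 88 is true
  ACT score ≥ 14: 21 ≥ 14 is true
  essay score < 5: 6 < 5 is false
  recommendation letters > 1: 4 > 1 is true
  NOT in-state resident: yes → false
  AP courses completed ≥ 11: 9 ≥ 11 is false
  intended major = Business: Arts == Business is false
Combine:
[1.1] NOT true = false
[1] false OR true = true
[2.2] NOT true = false
[2] false OR false OR true = true
[3.2] NOT true = false
[3] true OR false = true
[4] true OR true OR false = true
[5] true OR true OR false = true
[6.2] NOT true = false
[6] true OR false = true
[7.2] NOT false = true
[7] false OR true OR false = true
[root] true AND true AND true AND true AND true AND true AND true = true
Overall: true → admitted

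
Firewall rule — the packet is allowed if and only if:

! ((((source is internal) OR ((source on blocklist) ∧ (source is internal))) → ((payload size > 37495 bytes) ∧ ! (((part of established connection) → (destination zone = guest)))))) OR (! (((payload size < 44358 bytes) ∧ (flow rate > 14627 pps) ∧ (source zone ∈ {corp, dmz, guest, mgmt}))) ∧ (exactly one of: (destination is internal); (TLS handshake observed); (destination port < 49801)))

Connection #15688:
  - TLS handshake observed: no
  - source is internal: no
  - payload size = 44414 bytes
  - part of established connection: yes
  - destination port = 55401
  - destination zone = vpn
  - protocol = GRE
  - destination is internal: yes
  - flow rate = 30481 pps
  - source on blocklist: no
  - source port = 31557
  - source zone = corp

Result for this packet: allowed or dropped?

Allowed

Atomic conditions:
  source is internal: no → false
  source on blocklist: no → false
  payload size > 37495 bytes: 44414 > 37495 is true
  part of established connection: yes → true
  destination zone = guest: vpn == guest is false
  payload size < 44358 bytes: 44414 < 44358 is false
  flow rate > 14627 pps: 30481 > 14627 is true
  source zone ∈ {corp, dmz, guest, mgmt}: corp is in the set → true
  destination is internal: yes → true
  TLS handshake observed: no → false
  destination port < 49801: 55401 < 49801 is false
Combine:
[1.1.1.2] false AND false = false
[1.1.1] false OR false = false
[1.1.2.2.1] true → false = false
[1.1.2.2] NOT false = true
[1.1.2] true AND true = true
[1.1] false → true (antecedent false ⇒ implication holds) = true
[1] NOT true = false
[2.1.1] false AND true AND true = false
[2.1] NOT false = true
[2.2] exactly-one(true, false, false) = true
[2] true AND true = true
[root] false OR true = true
Overall: true → allowed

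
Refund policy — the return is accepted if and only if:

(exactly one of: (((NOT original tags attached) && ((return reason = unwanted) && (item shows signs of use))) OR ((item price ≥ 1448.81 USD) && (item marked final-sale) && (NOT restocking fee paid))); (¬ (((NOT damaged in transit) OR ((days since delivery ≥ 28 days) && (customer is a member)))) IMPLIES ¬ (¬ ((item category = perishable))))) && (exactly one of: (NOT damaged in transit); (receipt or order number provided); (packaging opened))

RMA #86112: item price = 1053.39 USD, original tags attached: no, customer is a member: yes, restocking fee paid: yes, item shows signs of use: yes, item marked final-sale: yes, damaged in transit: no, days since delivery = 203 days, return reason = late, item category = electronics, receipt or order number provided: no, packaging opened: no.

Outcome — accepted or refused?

Accepted

Atomic conditions:
  NOT original tags attached: no → true
  return reason = unwanted: late == unwanted is false
  item shows signs of use: yes → true
  item price ≥ 1448.81 USD: 1053.39 ≥ 1448.81 is false
  item marked final-sale: yes → true
  NOT restocking fee paid: yes → false
  NOT damaged in transit: no → true
  days since delivery ≥ 28 days: 203 ≥ 28 is true
  customer is a member: yes → true
  item category = perishable: electronics == perishable is false
  receipt or order number provided: no → false
  packaging opened: no → false
Combine:
[1.1.1.2] false AND true = false
[1.1.1] true AND false = false
[1.1.2] false AND true AND false = false
[1.1] false OR false = false
[1.2.1.1.2] true AND true = true
[1.2.1.1] true OR true = true
[1.2.1] NOT true = false
[1.2.2.1] NOT false = true
[1.2.2] NOT true = false
[1.2] false → false (antecedent false ⇒ implication holds) = true
[1] exactly-one(false, true) = true
[2] exactly-one(true, false, false) = true
[root] true AND true = true
Overall: true → accepted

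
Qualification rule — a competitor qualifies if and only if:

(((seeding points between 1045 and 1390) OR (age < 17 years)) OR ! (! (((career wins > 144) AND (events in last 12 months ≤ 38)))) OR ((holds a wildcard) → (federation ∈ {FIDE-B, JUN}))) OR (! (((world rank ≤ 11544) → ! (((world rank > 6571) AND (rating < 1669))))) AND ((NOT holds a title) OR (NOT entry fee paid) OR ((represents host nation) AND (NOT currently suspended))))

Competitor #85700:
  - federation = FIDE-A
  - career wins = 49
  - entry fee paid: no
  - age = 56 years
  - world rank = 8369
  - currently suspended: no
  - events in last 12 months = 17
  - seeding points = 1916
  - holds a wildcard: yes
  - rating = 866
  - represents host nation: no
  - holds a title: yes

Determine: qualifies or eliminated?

Atomic conditions:
  seeding points between 1045 and 1390: 1916 in [1045, 1390] is false
  age < 17 years: 56 < 17 is false
  career wins > 144: 49 > 144 is false
  events in last 12 months ≤ 38: 17 ≤ 38 is true
  holds a wildcard: yes → true
  federation ∈ {FIDE-B, JUN}: FIDE-A is not in the set → false
  world rank ≤ 11544: 8369 ≤ 11544 is true
  world rank > 6571: 8369 > 6571 is true
  rating < 1669: 866 < 1669 is true
  NOT holds a title: yes → false
  NOT entry fee paid: no → true
  represents host nation: no → false
  NOT currently suspended: no → true
Combine:
[1.1] false OR false = false
[1.2.1.1] false AND true = false
[1.2.1] NOT false = true
[1.2] NOT true = false
[1.3] true → false = false
[1] false OR false OR false = false
[2.1.1.2.1] true AND true = true
[2.1.1.2] NOT true = false
[2.1.1] true → false = false
[2.1] NOT false = true
[2.2.3] false AND true = false
[2.2] false OR true OR false = true
[2] true AND true = true
[root] false OR true = true
Overall: true → qualifies

Qualifies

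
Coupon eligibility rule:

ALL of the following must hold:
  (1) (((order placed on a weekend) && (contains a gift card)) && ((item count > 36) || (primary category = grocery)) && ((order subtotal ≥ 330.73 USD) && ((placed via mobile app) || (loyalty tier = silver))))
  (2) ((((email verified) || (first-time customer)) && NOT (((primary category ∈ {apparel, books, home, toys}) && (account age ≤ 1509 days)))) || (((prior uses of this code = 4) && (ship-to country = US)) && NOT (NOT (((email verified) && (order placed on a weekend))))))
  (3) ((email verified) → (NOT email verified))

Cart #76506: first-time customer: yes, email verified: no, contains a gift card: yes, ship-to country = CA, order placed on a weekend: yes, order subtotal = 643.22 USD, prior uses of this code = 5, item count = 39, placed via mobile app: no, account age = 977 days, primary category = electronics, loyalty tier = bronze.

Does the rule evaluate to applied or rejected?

Atomic conditions:
  order placed on a weekend: yes → true
  contains a gift card: yes → true
  item count > 36: 39 > 36 is true
  primary category = grocery: electronics == grocery is false
  order subtotal ≥ 330.73 USD: 643.22 ≥ 330.73 is true
  placed via mobile app: no → false
  loyalty tier = silver: bronze == silver is false
  email verified: no → false
  first-time customer: yes → true
  primary category ∈ {apparel, books, home, toys}: electronics is not in the set → false
  account age ≤ 1509 days: 977 ≤ 1509 is true
  prior uses of this code = 4: 5 == 4 is false
  ship-to country = US: CA == US is false
  NOT email verified: no → true
Combine:
[1.1] true AND true = true
[1.2] true OR false = true
[1.3.2] false OR false = false
[1.3] true AND false = false
[1] true AND true AND false = false
[2.1.1] false OR true = true
[2.1.2.1] false AND true = false
[2.1.2] NOT false = true
[2.1] true AND true = true
[2.2.1] false AND false = false
[2.2.2.1.1] false AND true = false
[2.2.2.1] NOT false = true
[2.2.2] NOT true = false
[2.2] false AND false = false
[2] true OR false = true
[3] false → true (antecedent false ⇒ implication holds) = true
[root] false AND true AND true = false
Overall: false → rejected

Rejected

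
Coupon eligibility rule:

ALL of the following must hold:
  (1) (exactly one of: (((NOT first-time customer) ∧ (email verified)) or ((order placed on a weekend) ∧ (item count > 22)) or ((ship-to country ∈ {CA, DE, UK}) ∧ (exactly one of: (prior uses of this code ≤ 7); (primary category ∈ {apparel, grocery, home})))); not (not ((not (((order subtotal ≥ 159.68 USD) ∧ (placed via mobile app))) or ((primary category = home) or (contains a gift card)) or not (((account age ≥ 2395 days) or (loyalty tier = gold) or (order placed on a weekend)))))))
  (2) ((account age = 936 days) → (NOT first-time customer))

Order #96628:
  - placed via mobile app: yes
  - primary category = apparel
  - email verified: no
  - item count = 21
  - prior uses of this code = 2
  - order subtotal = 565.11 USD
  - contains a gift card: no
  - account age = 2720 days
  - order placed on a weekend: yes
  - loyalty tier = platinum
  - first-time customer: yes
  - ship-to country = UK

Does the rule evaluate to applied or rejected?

Atomic conditions:
  NOT first-time customer: yes → false
  email verified: no → false
  order placed on a weekend: yes → true
  item count > 22: 21 > 22 is false
  ship-to country ∈ {CA, DE, UK}: UK is in the set → true
  prior uses of this code ≤ 7: 2 ≤ 7 is true
  primary category ∈ {apparel, grocery, home}: apparel is in the set → true
  order subtotal ≥ 159.68 USD: 565.11 ≥ 159.68 is true
  placed via mobile app: yes → true
  primary category = home: apparel == home is false
  contains a gift card: no → false
  account age ≥ 2395 days: 2720 ≥ 2395 is true
  loyalty tier = gold: platinum == gold is false
  account age = 936 days: 2720 == 936 is false
Combine:
[1.1.1] false AND false = false
[1.1.2] true AND false = false
[1.1.3.2] exactly-one(true, true) = false
[1.1.3] true AND false = false
[1.1] false OR false OR false = false
[1.2.1.1.1.1] true AND true = true
[1.2.1.1.1] NOT true = false
[1.2.1.1.2] false OR false = false
[1.2.1.1.3.1] true OR false OR true = true
[1.2.1.1.3] NOT true = false
[1.2.1.1] false OR false OR false = false
[1.2.1] NOT false = true
[1.2] NOT true = false
[1] exactly-one(false, false) = false
[2] false → false (antecedent false ⇒ implication holds) = true
[root] false AND true = false
Overall: false → rejected

Rejected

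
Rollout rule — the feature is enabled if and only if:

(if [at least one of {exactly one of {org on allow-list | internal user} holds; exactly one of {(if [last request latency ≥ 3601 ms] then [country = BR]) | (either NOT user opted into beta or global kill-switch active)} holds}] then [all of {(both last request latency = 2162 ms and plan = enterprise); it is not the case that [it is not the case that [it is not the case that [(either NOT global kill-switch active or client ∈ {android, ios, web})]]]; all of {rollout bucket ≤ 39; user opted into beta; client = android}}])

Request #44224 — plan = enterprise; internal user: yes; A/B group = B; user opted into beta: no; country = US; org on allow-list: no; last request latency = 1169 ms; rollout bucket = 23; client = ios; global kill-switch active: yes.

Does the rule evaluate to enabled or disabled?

Atomic conditions:
  org on allow-list: no → false
  internal user: yes → true
  last request latency ≥ 3601 ms: 1169 ≥ 3601 is false
  country = BR: US == BR is false
  NOT user opted into beta: no → true
  global kill-switch active: yes → true
  last request latency = 2162 ms: 1169 == 2162 is false
  plan = enterprise: enterprise == enterprise is true
  NOT global kill-switch active: yes → false
  client ∈ {android, ios, web}: ios is in the set → true
  rollout bucket ≤ 39: 23 ≤ 39 is true
  user opted into beta: no → false
  client = android: ios == android is false
Combine:
[1.1] exactly-one(false, true) = true
[1.2.1] false → false (antecedent false ⇒ implication holds) = true
[1.2.2] true OR true = true
[1.2] exactly-one(true, true) = false
[1] true OR false = true
[2.1] false AND true = false
[2.2.1.1.1] false OR true = true
[2.2.1.1] NOT true = false
[2.2.1] NOT false = true
[2.2] NOT true = false
[2.3] true AND false AND false = false
[2] false AND false AND false = false
[root] true → false = false
Overall: false → disabled

Disabled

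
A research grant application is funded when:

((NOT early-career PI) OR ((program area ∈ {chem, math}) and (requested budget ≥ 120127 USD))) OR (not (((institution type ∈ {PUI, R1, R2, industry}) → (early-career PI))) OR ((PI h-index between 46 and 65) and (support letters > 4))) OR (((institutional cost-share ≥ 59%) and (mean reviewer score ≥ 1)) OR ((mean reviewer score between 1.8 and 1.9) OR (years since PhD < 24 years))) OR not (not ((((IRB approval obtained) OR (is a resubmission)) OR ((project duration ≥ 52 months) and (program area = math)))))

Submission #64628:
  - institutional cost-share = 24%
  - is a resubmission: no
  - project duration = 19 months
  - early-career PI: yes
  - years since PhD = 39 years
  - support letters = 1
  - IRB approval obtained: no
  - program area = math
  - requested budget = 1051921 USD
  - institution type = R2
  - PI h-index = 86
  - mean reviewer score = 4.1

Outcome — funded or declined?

Funded

Atomic conditions:
  NOT early-career PI: yes → false
  program area ∈ {chem, math}: math is in the set → true
  requested budget ≥ 120127 USD: 1051921 ≥ 120127 is true
  institution type ∈ {PUI, R1, R2, industry}: R2 is in the set → true
  early-career PI: yes → true
  PI h-index between 46 and 65: 86 in [46, 65] is false
  support letters > 4: 1 > 4 is false
  institutional cost-share ≥ 59%: 24 ≥ 59 is false
  mean reviewer score ≥ 1: 4.1 ≥ 1 is true
  mean reviewer score between 1.8 and 1.9: 4.1 in [1.8, 1.9] is false
  years since PhD < 24 years: 39 < 24 is false
  IRB approval obtained: no → false
  is a resubmission: no → false
  project duration ≥ 52 months: 19 ≥ 52 is false
  program area = math: math == math is true
Combine:
[1.2] true AND true = true
[1] false OR true = true
[2.1.1] true → true = true
[2.1] NOT true = false
[2.2] false AND false = false
[2] false OR false = false
[3.1] false AND true = false
[3.2] false OR false = false
[3] false OR false = false
[4.1.1.1] false OR false = false
[4.1.1.2] false AND true = false
[4.1.1] false OR false = false
[4.1] NOT false = true
[4] NOT true = false
[root] true OR false OR false OR false = true
Overall: true → funded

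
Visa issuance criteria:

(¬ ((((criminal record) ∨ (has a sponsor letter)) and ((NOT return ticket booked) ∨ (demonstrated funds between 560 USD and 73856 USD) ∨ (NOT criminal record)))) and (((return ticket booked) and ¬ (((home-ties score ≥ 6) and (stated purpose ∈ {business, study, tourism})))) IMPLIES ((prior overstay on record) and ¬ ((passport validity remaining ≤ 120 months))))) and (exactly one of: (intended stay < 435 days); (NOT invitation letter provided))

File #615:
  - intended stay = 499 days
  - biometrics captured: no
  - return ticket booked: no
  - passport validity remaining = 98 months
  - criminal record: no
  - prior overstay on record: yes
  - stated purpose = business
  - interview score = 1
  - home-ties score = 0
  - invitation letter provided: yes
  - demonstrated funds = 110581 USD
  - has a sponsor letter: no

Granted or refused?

Refused

Atomic conditions:
  criminal record: no → false
  has a sponsor letter: no → false
  NOT return ticket booked: no → true
  demonstrated funds between 560 USD and 73856 USD: 110581 in [560, 73856] is false
  NOT criminal record: no → true
  return ticket booked: no → false
  home-ties score ≥ 6: 0 ≥ 6 is false
  stated purpose ∈ {business, study, tourism}: business is in the set → true
  prior overstay on record: yes → true
  passport validity remaining ≤ 120 months: 98 ≤ 120 is true
  intended stay < 435 days: 499 < 435 is false
  NOT invitation letter provided: yes → false
Combine:
[1.1.1.1] false OR false = false
[1.1.1.2] true OR false OR true = true
[1.1.1] false AND true = false
[1.1] NOT false = true
[1.2.1.2.1] false AND true = false
[1.2.1.2] NOT false = true
[1.2.1] false AND true = false
[1.2.2.2] NOT true = false
[1.2.2] true AND false = false
[1.2] false → false (antecedent false ⇒ implication holds) = true
[1] true AND true = true
[2] exactly-one(false, false) = false
[root] true AND false = false
Overall: false → refused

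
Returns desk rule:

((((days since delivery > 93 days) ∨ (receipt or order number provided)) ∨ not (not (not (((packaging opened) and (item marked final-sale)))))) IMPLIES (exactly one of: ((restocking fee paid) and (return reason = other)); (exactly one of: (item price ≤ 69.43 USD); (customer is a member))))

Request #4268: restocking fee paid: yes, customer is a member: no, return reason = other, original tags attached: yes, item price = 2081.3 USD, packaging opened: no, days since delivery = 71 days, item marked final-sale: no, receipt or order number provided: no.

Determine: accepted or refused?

Atomic conditions:
  days since delivery > 93 days: 71 > 93 is false
  receipt or order number provided: no → false
  packaging opened: no → false
  item marked final-sale: no → false
  restocking fee paid: yes → true
  return reason = other: other == other is true
  item price ≤ 69.43 USD: 2081.3 ≤ 69.43 is false
  customer is a member: no → false
Combine:
[1.1] false OR false = false
[1.2.1.1.1] false AND false = false
[1.2.1.1] NOT false = true
[1.2.1] NOT true = false
[1.2] NOT false = true
[1] false OR true = true
[2.1] true AND true = true
[2.2] exactly-one(false, false) = false
[2] exactly-one(true, false) = true
[root] true → true = true
Overall: true → accepted

Accepted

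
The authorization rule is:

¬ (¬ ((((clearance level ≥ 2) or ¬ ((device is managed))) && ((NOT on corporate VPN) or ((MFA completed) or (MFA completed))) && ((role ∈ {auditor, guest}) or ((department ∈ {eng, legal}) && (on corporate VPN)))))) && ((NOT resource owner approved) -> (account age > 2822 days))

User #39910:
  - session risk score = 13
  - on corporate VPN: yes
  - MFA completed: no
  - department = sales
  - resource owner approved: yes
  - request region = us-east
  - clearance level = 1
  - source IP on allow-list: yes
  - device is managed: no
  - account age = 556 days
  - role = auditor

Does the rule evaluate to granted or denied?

Denied

Atomic conditions:
  clearance level ≥ 2: 1 ≥ 2 is false
  device is managed: no → false
  NOT on corporate VPN: yes → false
  MFA completed: no → false
  role ∈ {auditor, guest}: auditor is in the set → true
  department ∈ {eng, legal}: sales is not in the set → false
  on corporate VPN: yes → true
  NOT resource owner approved: yes → false
  account age > 2822 days: 556 > 2822 is false
Combine:
[1.1.1.1.2] NOT false = true
[1.1.1.1] false OR true = true
[1.1.1.2.2] false OR false = false
[1.1.1.2] false OR false = false
[1.1.1.3.2] false AND true = false
[1.1.1.3] true OR false = true
[1.1.1] true AND false AND true = false
[1.1] NOT false = true
[1] NOT true = false
[2] false → false (antecedent false ⇒ implication holds) = true
[root] false AND true = false
Overall: false → denied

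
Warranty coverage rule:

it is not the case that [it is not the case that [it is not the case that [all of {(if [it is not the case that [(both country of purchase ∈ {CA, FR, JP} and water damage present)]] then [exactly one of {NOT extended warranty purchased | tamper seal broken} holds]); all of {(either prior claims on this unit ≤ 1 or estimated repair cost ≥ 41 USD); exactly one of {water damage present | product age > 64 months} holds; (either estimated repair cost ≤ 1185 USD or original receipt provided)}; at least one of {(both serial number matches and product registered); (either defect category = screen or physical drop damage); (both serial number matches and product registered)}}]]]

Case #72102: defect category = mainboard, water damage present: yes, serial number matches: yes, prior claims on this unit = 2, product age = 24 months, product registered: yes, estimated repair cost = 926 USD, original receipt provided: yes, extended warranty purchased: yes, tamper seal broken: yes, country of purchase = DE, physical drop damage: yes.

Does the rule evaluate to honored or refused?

Atomic conditions:
  country of purchase ∈ {CA, FR, JP}: DE is not in the set → false
  water damage present: yes → true
  NOT extended warranty purchased: yes → false
  tamper seal broken: yes → true
  prior claims on this unit ≤ 1: 2 ≤ 1 is false
  estimated repair cost ≥ 41 USD: 926 ≥ 41 is true
  product age > 64 months: 24 > 64 is false
  estimated repair cost ≤ 1185 USD: 926 ≤ 1185 is true
  original receipt provided: yes → true
  serial number matches: yes → true
  product registered: yes → true
  defect category = screen: mainboard == screen is false
  physical drop damage: yes → true
Combine:
[1.1.1.1.1.1] false AND true = false
[1.1.1.1.1] NOT false = true
[1.1.1.1.2] exactly-one(false, true) = true
[1.1.1.1] true → true = true
[1.1.1.2.1] false OR true = true
[1.1.1.2.2] exactly-one(true, false) = true
[1.1.1.2.3] true OR true = true
[1.1.1.2] true AND true AND true = true
[1.1.1.3.1] true AND true = true
[1.1.1.3.2] false OR true = true
[1.1.1.3.3] true AND true = true
[1.1.1.3] true OR true OR true = true
[1.1.1] true AND true AND true = true
[1.1] NOT true = false
[1] NOT false = true
[root] NOT true = false
Overall: false → refused

Refused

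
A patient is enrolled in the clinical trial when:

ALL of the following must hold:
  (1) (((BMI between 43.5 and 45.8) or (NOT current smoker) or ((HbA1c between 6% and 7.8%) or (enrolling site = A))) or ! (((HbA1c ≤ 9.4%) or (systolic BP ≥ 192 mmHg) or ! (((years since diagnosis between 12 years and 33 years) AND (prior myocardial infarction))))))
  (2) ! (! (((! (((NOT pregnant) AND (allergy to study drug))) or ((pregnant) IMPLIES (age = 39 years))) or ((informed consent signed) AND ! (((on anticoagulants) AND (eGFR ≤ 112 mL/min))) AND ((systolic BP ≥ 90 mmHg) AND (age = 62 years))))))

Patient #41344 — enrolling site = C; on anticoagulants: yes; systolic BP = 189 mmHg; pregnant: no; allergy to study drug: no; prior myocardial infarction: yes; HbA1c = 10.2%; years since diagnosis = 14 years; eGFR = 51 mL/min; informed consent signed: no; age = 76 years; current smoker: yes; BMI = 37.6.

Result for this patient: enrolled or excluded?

Atomic conditions:
  BMI between 43.5 and 45.8: 37.6 in [43.5, 45.8] is false
  NOT current smoker: yes → false
  HbA1c between 6% and 7.8%: 10.2 in [6, 7.8] is false
  enrolling site = A: C == A is false
  HbA1c ≤ 9.4%: 10.2 ≤ 9.4 is false
  systolic BP ≥ 192 mmHg: 189 ≥ 192 is false
  years since diagnosis between 12 years and 33 years: 14 in [12, 33] is true
  prior myocardial infarction: yes → true
  NOT pregnant: no → true
  allergy to study drug: no → false
  pregnant: no → false
  age = 39 years: 76 == 39 is false
  informed consent signed: no → false
  on anticoagulants: yes → true
  eGFR ≤ 112 mL/min: 51 ≤ 112 is true
  systolic BP ≥ 90 mmHg: 189 ≥ 90 is true
  age = 62 years: 76 == 62 is false
Combine:
[1.1.3] false OR false = false
[1.1] false OR false OR false = false
[1.2.1.3.1] true AND true = true
[1.2.1.3] NOT true = false
[1.2.1] false OR false OR false = false
[1.2] NOT false = true
[1] false OR true = true
[2.1.1.1.1.1] true AND false = false
[2.1.1.1.1] NOT false = true
[2.1.1.1.2] false → false (antecedent false ⇒ implication holds) = true
[2.1.1.1] true OR true = true
[2.1.1.2.2.1] true AND true = true
[2.1.1.2.2] NOT true = false
[2.1.1.2.3] true AND false = false
[2.1.1.2] false AND false AND false = false
[2.1.1] true OR false = true
[2.1] NOT true = false
[2] NOT false = true
[root] true AND true = true
Overall: true → enrolled

Enrolled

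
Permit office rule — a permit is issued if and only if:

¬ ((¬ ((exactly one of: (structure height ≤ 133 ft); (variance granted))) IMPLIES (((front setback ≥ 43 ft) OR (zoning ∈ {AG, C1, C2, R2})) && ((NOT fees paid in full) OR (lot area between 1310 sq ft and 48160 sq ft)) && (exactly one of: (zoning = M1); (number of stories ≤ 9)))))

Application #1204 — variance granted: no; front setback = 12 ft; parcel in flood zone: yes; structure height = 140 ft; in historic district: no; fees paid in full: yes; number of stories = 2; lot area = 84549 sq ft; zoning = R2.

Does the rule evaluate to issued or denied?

Issued

Atomic conditions:
  structure height ≤ 133 ft: 140 ≤ 133 is false
  variance granted: no → false
  front setback ≥ 43 ft: 12 ≥ 43 is false
  zoning ∈ {AG, C1, C2, R2}: R2 is in the set → true
  NOT fees paid in full: yes → false
  lot area between 1310 sq ft and 48160 sq ft: 84549 in [1310, 48160] is false
  zoning = M1: R2 == M1 is false
  number of stories ≤ 9: 2 ≤ 9 is true
Combine:
[1.1.1] exactly-one(false, false) = false
[1.1] NOT false = true
[1.2.1] false OR true = true
[1.2.2] false OR false = false
[1.2.3] exactly-one(false, true) = true
[1.2] true AND false AND true = false
[1] true → false = false
[root] NOT false = true
Overall: true → issued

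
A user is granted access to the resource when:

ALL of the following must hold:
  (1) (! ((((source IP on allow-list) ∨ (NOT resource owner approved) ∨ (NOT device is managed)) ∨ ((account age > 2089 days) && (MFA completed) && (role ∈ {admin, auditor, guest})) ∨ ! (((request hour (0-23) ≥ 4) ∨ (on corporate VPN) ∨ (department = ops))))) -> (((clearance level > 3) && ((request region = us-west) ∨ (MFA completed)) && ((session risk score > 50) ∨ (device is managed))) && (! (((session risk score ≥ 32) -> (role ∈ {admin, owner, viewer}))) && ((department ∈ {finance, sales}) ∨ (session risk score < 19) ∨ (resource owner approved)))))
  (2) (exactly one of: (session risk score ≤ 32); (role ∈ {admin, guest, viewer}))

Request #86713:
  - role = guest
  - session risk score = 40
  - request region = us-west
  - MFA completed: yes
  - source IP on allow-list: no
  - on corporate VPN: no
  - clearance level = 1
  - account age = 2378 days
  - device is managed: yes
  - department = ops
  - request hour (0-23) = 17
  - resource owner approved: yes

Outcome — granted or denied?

Granted

Atomic conditions:
  source IP on allow-list: no → false
  NOT resource owner approved: yes → false
  NOT device is managed: yes → false
  account age > 2089 days: 2378 > 2089 is true
  MFA completed: yes → true
  role ∈ {admin, auditor, guest}: guest is in the set → true
  request hour (0-23) ≥ 4: 17 ≥ 4 is true
  on corporate VPN: no → false
  department = ops: ops == ops is true
  clearance level > 3: 1 > 3 is false
  request region = us-west: us-west == us-west is true
  session risk score > 50: 40 > 50 is false
  device is managed: yes → true
  session risk score ≥ 32: 40 ≥ 32 is true
  role ∈ {admin, owner, viewer}: guest is not in the set → false
  department ∈ {finance, sales}: ops is not in the set → false
  session risk score < 19: 40 < 19 is false
  resource owner approved: yes → true
  session risk score ≤ 32: 40 ≤ 32 is false
  role ∈ {admin, guest, viewer}: guest is in the set → true
Combine:
[1.1.1.1] false OR false OR false = false
[1.1.1.2] true AND true AND true = true
[1.1.1.3.1] true OR false OR true = true
[1.1.1.3] NOT true = false
[1.1.1] false OR true OR false = true
[1.1] NOT true = false
[1.2.1.2] true OR true = true
[1.2.1.3] false OR true = true
[1.2.1] false AND true AND true = false
[1.2.2.1.1] true → false = false
[1.2.2.1] NOT false = true
[1.2.2.2] false OR false OR true = true
[1.2.2] true AND true = true
[1.2] false AND true = false
[1] false → false (antecedent false ⇒ implication holds) = true
[2] exactly-one(false, true) = true
[root] true AND true = true
Overall: true → granted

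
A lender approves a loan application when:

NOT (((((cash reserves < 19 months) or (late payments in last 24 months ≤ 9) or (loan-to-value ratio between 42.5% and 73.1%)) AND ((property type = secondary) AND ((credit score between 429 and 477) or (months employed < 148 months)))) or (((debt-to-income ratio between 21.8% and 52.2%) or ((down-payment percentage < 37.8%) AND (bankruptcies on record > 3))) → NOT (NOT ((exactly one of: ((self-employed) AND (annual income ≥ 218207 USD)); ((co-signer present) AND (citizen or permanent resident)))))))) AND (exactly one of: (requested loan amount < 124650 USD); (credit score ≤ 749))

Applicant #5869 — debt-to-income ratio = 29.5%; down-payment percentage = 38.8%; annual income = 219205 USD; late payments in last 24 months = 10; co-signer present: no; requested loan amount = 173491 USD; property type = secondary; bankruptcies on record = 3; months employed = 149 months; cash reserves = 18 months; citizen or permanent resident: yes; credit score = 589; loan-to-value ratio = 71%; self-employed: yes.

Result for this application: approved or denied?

Denied

Atomic conditions:
  cash reserves < 19 months: 18 < 19 is true
  late payments in last 24 months ≤ 9: 10 ≤ 9 is false
  loan-to-value ratio between 42.5% and 73.1%: 71 in [42.5, 73.1] is true
  property type = secondary: secondary == secondary is true
  credit score between 429 and 477: 589 in [429, 477] is false
  months employed < 148 months: 149 < 148 is false
  debt-to-income ratio between 21.8% and 52.2%: 29.5 in [21.8, 52.2] is true
  down-payment percentage < 37.8%: 38.8 < 37.8 is false
  bankruptcies on record > 3: 3 > 3 is false
  self-employed: yes → true
  annual income ≥ 218207 USD: 219205 ≥ 218207 is true
  co-signer present: no → false
  citizen or permanent resident: yes → true
  requested loan amount < 124650 USD: 173491 < 124650 is false
  credit score ≤ 749: 589 ≤ 749 is true
Combine:
[1.1.1.1] true OR false OR true = true
[1.1.1.2.2] false OR false = false
[1.1.1.2] true AND false = false
[1.1.1] true AND false = false
[1.1.2.1.2] false AND false = false
[1.1.2.1] true OR false = true
[1.1.2.2.1.1.1] true AND true = true
[1.1.2.2.1.1.2] false AND true = false
[1.1.2.2.1.1] exactly-one(true, false) = true
[1.1.2.2.1] NOT true = false
[1.1.2.2] NOT false = true
[1.1.2] true → true = true
[1.1] false OR true = true
[1] NOT true = false
[2] exactly-one(false, true) = true
[root] false AND true = false
Overall: false → denied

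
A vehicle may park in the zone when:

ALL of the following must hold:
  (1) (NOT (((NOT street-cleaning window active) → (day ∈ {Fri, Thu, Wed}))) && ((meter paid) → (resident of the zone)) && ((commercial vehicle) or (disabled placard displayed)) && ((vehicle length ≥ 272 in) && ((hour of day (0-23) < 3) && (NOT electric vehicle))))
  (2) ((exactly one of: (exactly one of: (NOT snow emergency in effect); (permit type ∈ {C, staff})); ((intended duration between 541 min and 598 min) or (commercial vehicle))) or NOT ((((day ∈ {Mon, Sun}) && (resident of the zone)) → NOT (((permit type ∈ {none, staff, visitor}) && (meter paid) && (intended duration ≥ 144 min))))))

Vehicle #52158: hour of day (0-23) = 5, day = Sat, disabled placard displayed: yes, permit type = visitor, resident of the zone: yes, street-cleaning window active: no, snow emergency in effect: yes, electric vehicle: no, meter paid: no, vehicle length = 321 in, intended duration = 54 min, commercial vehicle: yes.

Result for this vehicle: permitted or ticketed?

Ticketed

Atomic conditions:
  NOT street-cleaning window active: no → true
  day ∈ {Fri, Thu, Wed}: Sat is not in the set → false
  meter paid: no → false
  resident of the zone: yes → true
  commercial vehicle: yes → true
  disabled placard displayed: yes → true
  vehicle length ≥ 272 in: 321 ≥ 272 is true
  hour of day (0-23) < 3: 5 < 3 is false
  NOT electric vehicle: no → true
  NOT snow emergency in effect: yes → false
  permit type ∈ {C, staff}: visitor is not in the set → false
  intended duration between 541 min and 598 min: 54 in [541, 598] is false
  day ∈ {Mon, Sun}: Sat is not in the set → false
  permit type ∈ {none, staff, visitor}: visitor is in the set → true
  intended duration ≥ 144 min: 54 ≥ 144 is false
Combine:
[1.1.1] true → false = false
[1.1] NOT false = true
[1.2] false → true (antecedent false ⇒ implication holds) = true
[1.3] true OR true = true
[1.4.2] false AND true = false
[1.4] true AND false = false
[1] true AND true AND true AND false = false
[2.1.1] exactly-one(false, false) = false
[2.1.2] false OR true = true
[2.1] exactly-one(false, true) = true
[2.2.1.1] false AND true = false
[2.2.1.2.1] true AND false AND false = false
[2.2.1.2] NOT false = true
[2.2.1] false → true (antecedent false ⇒ implication holds) = true
[2.2] NOT true = false
[2] true OR false = true
[root] false AND true = false
Overall: false → ticketed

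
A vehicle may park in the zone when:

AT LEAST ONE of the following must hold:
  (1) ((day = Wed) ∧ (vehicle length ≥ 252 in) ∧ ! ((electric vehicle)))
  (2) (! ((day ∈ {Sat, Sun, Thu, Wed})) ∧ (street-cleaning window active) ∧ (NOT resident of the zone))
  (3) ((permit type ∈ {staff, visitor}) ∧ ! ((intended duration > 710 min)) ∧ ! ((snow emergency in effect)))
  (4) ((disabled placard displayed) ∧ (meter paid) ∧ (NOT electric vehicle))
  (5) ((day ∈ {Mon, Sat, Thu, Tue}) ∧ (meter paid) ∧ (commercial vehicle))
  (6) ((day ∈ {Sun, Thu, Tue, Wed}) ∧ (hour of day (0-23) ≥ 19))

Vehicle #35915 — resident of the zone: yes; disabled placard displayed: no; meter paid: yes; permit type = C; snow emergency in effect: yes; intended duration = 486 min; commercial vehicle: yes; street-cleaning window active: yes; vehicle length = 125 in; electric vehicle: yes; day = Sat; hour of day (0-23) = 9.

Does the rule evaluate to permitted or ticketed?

Atomic conditions:
  day = Wed: Sat == Wed is false
  vehicle length ≥ 252 in: 125 ≥ 252 is false
  electric vehicle: yes → true
  day ∈ {Sat, Sun, Thu, Wed}: Sat is in the set → true
  street-cleaning window active: yes → true
  NOT resident of the zone: yes → false
  permit type ∈ {staff, visitor}: C is not in the set → false
  intended duration > 710 min: 486 > 710 is false
  snow emergency in effect: yes → true
  disabled placard displayed: no → false
  meter paid: yes → true
  NOT electric vehicle: yes → false
  day ∈ {Mon, Sat, Thu, Tue}: Sat is in the set → true
  commercial vehicle: yes → true
  day ∈ {Sun, Thu, Tue, Wed}: Sat is not in the set → false
  hour of day (0-23) ≥ 19: 9 ≥ 19 is false
Combine:
[1.3] NOT true = false
[1] false AND false AND false = false
[2.1] NOT true = false
[2] false AND true AND false = false
[3.2] NOT false = true
[3.3] NOT true = false
[3] false AND true AND false = false
[4] false AND true AND false = false
[5] true AND true AND true = true
[6] false AND false = false
[root] false OR false OR false OR false OR true OR false = true
Overall: true → permitted

Permitted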